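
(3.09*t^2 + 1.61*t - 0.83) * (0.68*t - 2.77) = 2.1012*t^3 - 7.4645*t^2 - 5.0241*t + 2.2991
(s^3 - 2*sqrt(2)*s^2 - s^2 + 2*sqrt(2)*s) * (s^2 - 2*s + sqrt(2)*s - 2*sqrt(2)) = s^5 - 3*s^4 - sqrt(2)*s^4 - 2*s^3 + 3*sqrt(2)*s^3 - 2*sqrt(2)*s^2 + 12*s^2 - 8*s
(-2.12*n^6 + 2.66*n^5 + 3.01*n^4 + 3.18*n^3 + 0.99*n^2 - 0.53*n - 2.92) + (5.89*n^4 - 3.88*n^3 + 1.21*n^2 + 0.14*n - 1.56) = -2.12*n^6 + 2.66*n^5 + 8.9*n^4 - 0.7*n^3 + 2.2*n^2 - 0.39*n - 4.48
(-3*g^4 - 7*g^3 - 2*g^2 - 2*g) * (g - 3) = -3*g^5 + 2*g^4 + 19*g^3 + 4*g^2 + 6*g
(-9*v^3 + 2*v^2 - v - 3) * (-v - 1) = 9*v^4 + 7*v^3 - v^2 + 4*v + 3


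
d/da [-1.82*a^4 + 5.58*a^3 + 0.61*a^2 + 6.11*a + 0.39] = -7.28*a^3 + 16.74*a^2 + 1.22*a + 6.11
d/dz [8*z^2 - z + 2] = 16*z - 1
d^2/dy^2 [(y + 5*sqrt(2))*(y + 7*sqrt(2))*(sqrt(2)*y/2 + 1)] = 3*sqrt(2)*y + 26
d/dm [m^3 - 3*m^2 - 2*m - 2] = 3*m^2 - 6*m - 2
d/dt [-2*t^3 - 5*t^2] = 2*t*(-3*t - 5)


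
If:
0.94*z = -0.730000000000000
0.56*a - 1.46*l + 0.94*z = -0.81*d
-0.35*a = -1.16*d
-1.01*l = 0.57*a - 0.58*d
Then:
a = 0.53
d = 0.16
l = -0.21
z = -0.78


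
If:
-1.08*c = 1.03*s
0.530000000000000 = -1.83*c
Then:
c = -0.29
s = 0.30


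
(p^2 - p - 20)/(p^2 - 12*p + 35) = (p + 4)/(p - 7)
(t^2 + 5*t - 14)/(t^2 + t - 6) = (t + 7)/(t + 3)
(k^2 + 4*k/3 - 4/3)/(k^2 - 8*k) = (3*k^2 + 4*k - 4)/(3*k*(k - 8))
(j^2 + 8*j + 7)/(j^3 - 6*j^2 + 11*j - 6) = (j^2 + 8*j + 7)/(j^3 - 6*j^2 + 11*j - 6)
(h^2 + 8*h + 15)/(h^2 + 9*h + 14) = (h^2 + 8*h + 15)/(h^2 + 9*h + 14)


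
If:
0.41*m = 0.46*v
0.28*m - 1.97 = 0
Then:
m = 7.04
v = 6.27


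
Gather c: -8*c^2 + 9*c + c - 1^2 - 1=-8*c^2 + 10*c - 2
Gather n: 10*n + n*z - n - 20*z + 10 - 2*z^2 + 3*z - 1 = n*(z + 9) - 2*z^2 - 17*z + 9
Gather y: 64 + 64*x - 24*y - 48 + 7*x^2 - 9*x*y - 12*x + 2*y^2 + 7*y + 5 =7*x^2 + 52*x + 2*y^2 + y*(-9*x - 17) + 21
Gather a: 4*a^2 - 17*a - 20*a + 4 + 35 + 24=4*a^2 - 37*a + 63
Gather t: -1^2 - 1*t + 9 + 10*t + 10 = 9*t + 18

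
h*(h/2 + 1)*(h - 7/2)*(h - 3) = h^4/2 - 9*h^3/4 - 5*h^2/4 + 21*h/2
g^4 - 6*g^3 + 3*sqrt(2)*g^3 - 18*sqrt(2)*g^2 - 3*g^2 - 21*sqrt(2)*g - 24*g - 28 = (g - 7)*(g + 1)*(g + sqrt(2))*(g + 2*sqrt(2))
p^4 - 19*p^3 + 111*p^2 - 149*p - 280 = (p - 8)*(p - 7)*(p - 5)*(p + 1)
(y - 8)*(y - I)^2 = y^3 - 8*y^2 - 2*I*y^2 - y + 16*I*y + 8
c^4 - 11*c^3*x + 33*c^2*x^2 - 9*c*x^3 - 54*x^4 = (c - 6*x)*(c - 3*x)^2*(c + x)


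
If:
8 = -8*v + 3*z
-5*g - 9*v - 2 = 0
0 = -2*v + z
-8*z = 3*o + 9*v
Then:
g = 34/5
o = 100/3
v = -4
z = -8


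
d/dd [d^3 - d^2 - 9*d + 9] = 3*d^2 - 2*d - 9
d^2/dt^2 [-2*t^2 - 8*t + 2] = -4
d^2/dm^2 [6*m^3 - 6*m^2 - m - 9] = 36*m - 12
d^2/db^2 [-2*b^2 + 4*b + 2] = -4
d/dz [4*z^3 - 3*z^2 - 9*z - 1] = 12*z^2 - 6*z - 9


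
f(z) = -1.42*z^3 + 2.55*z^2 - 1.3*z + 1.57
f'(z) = -4.26*z^2 + 5.1*z - 1.3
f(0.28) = 1.37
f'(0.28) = -0.21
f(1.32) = 1.03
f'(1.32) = -1.99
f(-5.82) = 375.45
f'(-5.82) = -175.28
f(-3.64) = 108.57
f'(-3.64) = -76.31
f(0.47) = 1.37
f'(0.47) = 0.16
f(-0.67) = 4.01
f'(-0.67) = -6.63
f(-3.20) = 78.37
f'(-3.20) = -61.24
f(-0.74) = 4.50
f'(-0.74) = -7.41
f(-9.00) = 1255.00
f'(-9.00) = -392.26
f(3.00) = -17.72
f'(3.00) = -24.34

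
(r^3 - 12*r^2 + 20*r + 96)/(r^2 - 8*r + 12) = (r^2 - 6*r - 16)/(r - 2)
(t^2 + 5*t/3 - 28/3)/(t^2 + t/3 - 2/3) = (3*t^2 + 5*t - 28)/(3*t^2 + t - 2)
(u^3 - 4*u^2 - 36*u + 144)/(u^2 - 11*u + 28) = (u^2 - 36)/(u - 7)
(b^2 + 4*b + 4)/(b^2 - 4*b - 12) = (b + 2)/(b - 6)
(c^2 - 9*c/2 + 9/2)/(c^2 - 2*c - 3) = (c - 3/2)/(c + 1)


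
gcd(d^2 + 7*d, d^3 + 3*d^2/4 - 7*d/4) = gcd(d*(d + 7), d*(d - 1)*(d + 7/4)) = d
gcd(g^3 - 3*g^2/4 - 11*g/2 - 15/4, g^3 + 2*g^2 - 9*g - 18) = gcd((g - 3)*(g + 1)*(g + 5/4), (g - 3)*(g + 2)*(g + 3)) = g - 3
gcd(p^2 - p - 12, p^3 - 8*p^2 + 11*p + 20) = p - 4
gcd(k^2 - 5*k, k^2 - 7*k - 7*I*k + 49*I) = 1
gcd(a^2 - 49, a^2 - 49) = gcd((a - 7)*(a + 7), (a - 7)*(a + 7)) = a^2 - 49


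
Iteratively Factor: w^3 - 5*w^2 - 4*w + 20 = (w - 5)*(w^2 - 4) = (w - 5)*(w + 2)*(w - 2)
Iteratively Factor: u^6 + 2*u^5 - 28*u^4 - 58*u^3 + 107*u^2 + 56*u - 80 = (u - 1)*(u^5 + 3*u^4 - 25*u^3 - 83*u^2 + 24*u + 80) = (u - 1)*(u + 1)*(u^4 + 2*u^3 - 27*u^2 - 56*u + 80) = (u - 1)^2*(u + 1)*(u^3 + 3*u^2 - 24*u - 80) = (u - 5)*(u - 1)^2*(u + 1)*(u^2 + 8*u + 16) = (u - 5)*(u - 1)^2*(u + 1)*(u + 4)*(u + 4)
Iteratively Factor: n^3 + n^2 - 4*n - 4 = (n - 2)*(n^2 + 3*n + 2) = (n - 2)*(n + 1)*(n + 2)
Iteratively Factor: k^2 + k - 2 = (k + 2)*(k - 1)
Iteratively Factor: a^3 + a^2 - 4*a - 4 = (a + 2)*(a^2 - a - 2) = (a - 2)*(a + 2)*(a + 1)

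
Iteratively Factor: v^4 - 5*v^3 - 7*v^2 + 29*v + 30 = (v + 2)*(v^3 - 7*v^2 + 7*v + 15) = (v + 1)*(v + 2)*(v^2 - 8*v + 15) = (v - 3)*(v + 1)*(v + 2)*(v - 5)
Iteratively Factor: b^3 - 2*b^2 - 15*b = (b + 3)*(b^2 - 5*b) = b*(b + 3)*(b - 5)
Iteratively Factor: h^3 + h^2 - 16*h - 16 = (h - 4)*(h^2 + 5*h + 4) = (h - 4)*(h + 4)*(h + 1)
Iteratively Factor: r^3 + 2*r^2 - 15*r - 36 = (r - 4)*(r^2 + 6*r + 9) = (r - 4)*(r + 3)*(r + 3)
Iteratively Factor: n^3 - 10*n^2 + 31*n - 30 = (n - 2)*(n^2 - 8*n + 15) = (n - 3)*(n - 2)*(n - 5)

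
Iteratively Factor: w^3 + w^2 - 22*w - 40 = (w - 5)*(w^2 + 6*w + 8) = (w - 5)*(w + 4)*(w + 2)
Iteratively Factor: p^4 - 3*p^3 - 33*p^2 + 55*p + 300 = (p - 5)*(p^3 + 2*p^2 - 23*p - 60) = (p - 5)*(p + 4)*(p^2 - 2*p - 15) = (p - 5)*(p + 3)*(p + 4)*(p - 5)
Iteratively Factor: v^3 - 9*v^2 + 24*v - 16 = (v - 4)*(v^2 - 5*v + 4) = (v - 4)*(v - 1)*(v - 4)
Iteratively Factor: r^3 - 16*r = (r - 4)*(r^2 + 4*r) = r*(r - 4)*(r + 4)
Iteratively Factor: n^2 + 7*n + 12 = (n + 3)*(n + 4)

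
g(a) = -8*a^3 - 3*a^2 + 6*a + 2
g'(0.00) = 6.00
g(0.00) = 2.00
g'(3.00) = -228.00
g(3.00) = -223.00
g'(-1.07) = -15.06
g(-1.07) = 1.95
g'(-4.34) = -420.01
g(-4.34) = 573.43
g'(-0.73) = -2.41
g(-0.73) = -0.87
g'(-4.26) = -403.98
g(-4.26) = 540.47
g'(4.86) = -590.03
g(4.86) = -958.03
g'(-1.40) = -32.64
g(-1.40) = 9.67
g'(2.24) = -127.86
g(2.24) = -89.53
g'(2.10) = -112.44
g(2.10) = -72.72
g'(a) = -24*a^2 - 6*a + 6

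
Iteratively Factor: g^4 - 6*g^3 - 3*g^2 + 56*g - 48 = (g - 4)*(g^3 - 2*g^2 - 11*g + 12) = (g - 4)*(g - 1)*(g^2 - g - 12) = (g - 4)^2*(g - 1)*(g + 3)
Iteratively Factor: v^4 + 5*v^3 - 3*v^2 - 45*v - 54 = (v - 3)*(v^3 + 8*v^2 + 21*v + 18) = (v - 3)*(v + 3)*(v^2 + 5*v + 6) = (v - 3)*(v + 3)^2*(v + 2)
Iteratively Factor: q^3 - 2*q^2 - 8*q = (q - 4)*(q^2 + 2*q) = (q - 4)*(q + 2)*(q)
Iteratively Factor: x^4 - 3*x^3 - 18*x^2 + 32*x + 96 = (x - 4)*(x^3 + x^2 - 14*x - 24) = (x - 4)*(x + 2)*(x^2 - x - 12) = (x - 4)^2*(x + 2)*(x + 3)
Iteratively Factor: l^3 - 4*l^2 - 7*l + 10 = (l - 1)*(l^2 - 3*l - 10) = (l - 1)*(l + 2)*(l - 5)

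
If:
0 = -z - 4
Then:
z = -4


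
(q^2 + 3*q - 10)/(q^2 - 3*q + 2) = (q + 5)/(q - 1)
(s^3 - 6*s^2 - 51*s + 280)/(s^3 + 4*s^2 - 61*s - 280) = (s - 5)/(s + 5)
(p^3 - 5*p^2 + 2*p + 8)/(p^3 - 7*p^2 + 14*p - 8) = (p + 1)/(p - 1)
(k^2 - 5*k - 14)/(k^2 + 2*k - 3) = (k^2 - 5*k - 14)/(k^2 + 2*k - 3)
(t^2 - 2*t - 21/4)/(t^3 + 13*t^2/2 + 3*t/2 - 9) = (t - 7/2)/(t^2 + 5*t - 6)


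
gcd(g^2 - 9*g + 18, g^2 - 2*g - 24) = g - 6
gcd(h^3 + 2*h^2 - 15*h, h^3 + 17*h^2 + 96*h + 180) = h + 5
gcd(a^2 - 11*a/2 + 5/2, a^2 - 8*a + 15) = a - 5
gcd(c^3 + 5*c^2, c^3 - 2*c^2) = c^2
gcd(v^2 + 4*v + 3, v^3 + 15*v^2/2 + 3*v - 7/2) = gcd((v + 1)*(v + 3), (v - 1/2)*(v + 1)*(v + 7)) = v + 1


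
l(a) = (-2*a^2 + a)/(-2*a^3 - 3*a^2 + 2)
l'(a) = (1 - 4*a)/(-2*a^3 - 3*a^2 + 2) + (-2*a^2 + a)*(6*a^2 + 6*a)/(-2*a^3 - 3*a^2 + 2)^2 = (-6*a^2*(a + 1)*(2*a - 1) + (4*a - 1)*(2*a^3 + 3*a^2 - 2))/(2*a^3 + 3*a^2 - 2)^2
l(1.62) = 0.25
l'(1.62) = -0.07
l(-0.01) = -0.01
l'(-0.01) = 0.52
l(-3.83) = -0.47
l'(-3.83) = -0.20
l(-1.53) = -2.90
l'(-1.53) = -3.27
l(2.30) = 0.22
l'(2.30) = -0.04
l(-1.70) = -2.37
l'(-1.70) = -2.89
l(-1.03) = -3.14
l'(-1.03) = 4.52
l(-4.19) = -0.41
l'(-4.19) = -0.15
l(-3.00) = -0.72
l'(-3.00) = -0.45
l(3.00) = 0.19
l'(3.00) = -0.03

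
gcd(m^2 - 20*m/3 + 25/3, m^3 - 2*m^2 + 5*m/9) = m - 5/3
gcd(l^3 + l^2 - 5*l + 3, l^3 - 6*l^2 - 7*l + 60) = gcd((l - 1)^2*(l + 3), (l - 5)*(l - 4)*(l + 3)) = l + 3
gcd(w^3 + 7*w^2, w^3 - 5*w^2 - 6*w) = w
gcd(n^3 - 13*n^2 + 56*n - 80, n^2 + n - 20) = n - 4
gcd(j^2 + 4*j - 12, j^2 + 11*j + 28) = 1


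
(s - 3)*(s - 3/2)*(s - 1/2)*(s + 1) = s^4 - 4*s^3 + 7*s^2/4 + 9*s/2 - 9/4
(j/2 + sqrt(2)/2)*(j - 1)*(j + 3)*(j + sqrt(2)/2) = j^4/2 + j^3 + 3*sqrt(2)*j^3/4 - j^2 + 3*sqrt(2)*j^2/2 - 9*sqrt(2)*j/4 + j - 3/2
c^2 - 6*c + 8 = (c - 4)*(c - 2)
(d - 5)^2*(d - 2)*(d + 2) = d^4 - 10*d^3 + 21*d^2 + 40*d - 100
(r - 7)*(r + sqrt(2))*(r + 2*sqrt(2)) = r^3 - 7*r^2 + 3*sqrt(2)*r^2 - 21*sqrt(2)*r + 4*r - 28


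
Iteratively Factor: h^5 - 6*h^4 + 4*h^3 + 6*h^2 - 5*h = (h)*(h^4 - 6*h^3 + 4*h^2 + 6*h - 5) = h*(h - 5)*(h^3 - h^2 - h + 1) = h*(h - 5)*(h + 1)*(h^2 - 2*h + 1) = h*(h - 5)*(h - 1)*(h + 1)*(h - 1)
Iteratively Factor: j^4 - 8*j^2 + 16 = (j + 2)*(j^3 - 2*j^2 - 4*j + 8) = (j + 2)^2*(j^2 - 4*j + 4) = (j - 2)*(j + 2)^2*(j - 2)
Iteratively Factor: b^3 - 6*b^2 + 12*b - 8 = (b - 2)*(b^2 - 4*b + 4) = (b - 2)^2*(b - 2)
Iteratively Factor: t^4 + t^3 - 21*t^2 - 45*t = (t - 5)*(t^3 + 6*t^2 + 9*t) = t*(t - 5)*(t^2 + 6*t + 9) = t*(t - 5)*(t + 3)*(t + 3)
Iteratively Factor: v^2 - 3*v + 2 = (v - 1)*(v - 2)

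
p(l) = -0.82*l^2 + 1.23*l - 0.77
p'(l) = 1.23 - 1.64*l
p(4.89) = -14.36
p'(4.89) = -6.79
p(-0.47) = -1.53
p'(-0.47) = 2.00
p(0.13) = -0.62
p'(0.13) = 1.02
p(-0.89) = -2.51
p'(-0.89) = 2.69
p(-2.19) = -7.40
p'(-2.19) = 4.82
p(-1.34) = -3.89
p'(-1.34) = 3.43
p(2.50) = -2.82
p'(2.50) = -2.87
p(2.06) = -1.72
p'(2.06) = -2.15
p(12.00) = -104.09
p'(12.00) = -18.45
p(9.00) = -56.12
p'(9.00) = -13.53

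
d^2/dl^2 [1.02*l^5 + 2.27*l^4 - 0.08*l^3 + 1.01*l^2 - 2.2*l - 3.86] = 20.4*l^3 + 27.24*l^2 - 0.48*l + 2.02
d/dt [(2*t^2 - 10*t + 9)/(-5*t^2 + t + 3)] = 3*(-16*t^2 + 34*t - 13)/(25*t^4 - 10*t^3 - 29*t^2 + 6*t + 9)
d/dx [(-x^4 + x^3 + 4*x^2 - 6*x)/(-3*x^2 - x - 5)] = (6*x^5 + 18*x^3 - 37*x^2 - 40*x + 30)/(9*x^4 + 6*x^3 + 31*x^2 + 10*x + 25)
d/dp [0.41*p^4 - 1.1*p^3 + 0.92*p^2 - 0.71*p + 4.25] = 1.64*p^3 - 3.3*p^2 + 1.84*p - 0.71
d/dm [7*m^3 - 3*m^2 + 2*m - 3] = 21*m^2 - 6*m + 2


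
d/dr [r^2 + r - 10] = 2*r + 1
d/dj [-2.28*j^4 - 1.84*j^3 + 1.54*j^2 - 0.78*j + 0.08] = -9.12*j^3 - 5.52*j^2 + 3.08*j - 0.78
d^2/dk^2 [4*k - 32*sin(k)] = 32*sin(k)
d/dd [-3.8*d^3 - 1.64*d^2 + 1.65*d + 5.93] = -11.4*d^2 - 3.28*d + 1.65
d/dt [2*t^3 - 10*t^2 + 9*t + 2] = 6*t^2 - 20*t + 9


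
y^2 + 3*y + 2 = (y + 1)*(y + 2)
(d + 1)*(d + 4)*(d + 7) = d^3 + 12*d^2 + 39*d + 28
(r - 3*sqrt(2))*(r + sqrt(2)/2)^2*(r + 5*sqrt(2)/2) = r^4 + sqrt(2)*r^3/2 - 31*r^2/2 - 61*sqrt(2)*r/4 - 15/2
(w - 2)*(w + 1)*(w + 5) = w^3 + 4*w^2 - 7*w - 10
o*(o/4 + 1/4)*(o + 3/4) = o^3/4 + 7*o^2/16 + 3*o/16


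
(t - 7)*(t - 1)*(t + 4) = t^3 - 4*t^2 - 25*t + 28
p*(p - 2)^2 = p^3 - 4*p^2 + 4*p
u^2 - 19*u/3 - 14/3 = (u - 7)*(u + 2/3)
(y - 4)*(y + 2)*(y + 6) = y^3 + 4*y^2 - 20*y - 48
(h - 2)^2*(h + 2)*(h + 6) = h^4 + 4*h^3 - 16*h^2 - 16*h + 48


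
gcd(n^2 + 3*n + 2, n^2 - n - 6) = n + 2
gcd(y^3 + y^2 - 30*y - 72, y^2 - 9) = y + 3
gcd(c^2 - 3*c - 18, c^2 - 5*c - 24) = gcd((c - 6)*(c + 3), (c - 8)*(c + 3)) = c + 3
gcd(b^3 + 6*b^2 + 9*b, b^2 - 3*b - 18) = b + 3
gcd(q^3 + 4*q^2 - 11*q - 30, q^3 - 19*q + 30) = q^2 + 2*q - 15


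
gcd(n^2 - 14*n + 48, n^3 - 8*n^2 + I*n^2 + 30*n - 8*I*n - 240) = n - 8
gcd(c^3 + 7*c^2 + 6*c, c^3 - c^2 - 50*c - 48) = c^2 + 7*c + 6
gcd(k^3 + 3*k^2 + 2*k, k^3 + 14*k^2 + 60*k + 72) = k + 2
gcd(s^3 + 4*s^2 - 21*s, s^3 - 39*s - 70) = 1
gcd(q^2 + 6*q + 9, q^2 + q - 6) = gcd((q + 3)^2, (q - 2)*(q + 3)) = q + 3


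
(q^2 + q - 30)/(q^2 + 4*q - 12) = (q - 5)/(q - 2)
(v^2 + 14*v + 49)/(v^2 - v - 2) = (v^2 + 14*v + 49)/(v^2 - v - 2)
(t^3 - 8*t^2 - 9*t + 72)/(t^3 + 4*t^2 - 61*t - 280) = (t^2 - 9)/(t^2 + 12*t + 35)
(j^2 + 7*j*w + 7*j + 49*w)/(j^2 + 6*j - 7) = (j + 7*w)/(j - 1)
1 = 1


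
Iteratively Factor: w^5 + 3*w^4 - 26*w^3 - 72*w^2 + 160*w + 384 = (w - 4)*(w^4 + 7*w^3 + 2*w^2 - 64*w - 96) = (w - 4)*(w - 3)*(w^3 + 10*w^2 + 32*w + 32) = (w - 4)*(w - 3)*(w + 2)*(w^2 + 8*w + 16) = (w - 4)*(w - 3)*(w + 2)*(w + 4)*(w + 4)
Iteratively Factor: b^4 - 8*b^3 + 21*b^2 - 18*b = (b)*(b^3 - 8*b^2 + 21*b - 18) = b*(b - 3)*(b^2 - 5*b + 6) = b*(b - 3)^2*(b - 2)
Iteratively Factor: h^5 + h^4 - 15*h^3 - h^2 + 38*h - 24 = (h - 1)*(h^4 + 2*h^3 - 13*h^2 - 14*h + 24) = (h - 1)*(h + 2)*(h^3 - 13*h + 12) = (h - 1)*(h + 2)*(h + 4)*(h^2 - 4*h + 3) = (h - 3)*(h - 1)*(h + 2)*(h + 4)*(h - 1)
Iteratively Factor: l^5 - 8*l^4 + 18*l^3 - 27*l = (l)*(l^4 - 8*l^3 + 18*l^2 - 27) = l*(l - 3)*(l^3 - 5*l^2 + 3*l + 9) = l*(l - 3)^2*(l^2 - 2*l - 3) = l*(l - 3)^3*(l + 1)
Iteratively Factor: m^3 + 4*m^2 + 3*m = (m + 3)*(m^2 + m) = m*(m + 3)*(m + 1)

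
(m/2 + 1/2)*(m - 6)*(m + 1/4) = m^3/2 - 19*m^2/8 - 29*m/8 - 3/4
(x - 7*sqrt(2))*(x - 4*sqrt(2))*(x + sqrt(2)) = x^3 - 10*sqrt(2)*x^2 + 34*x + 56*sqrt(2)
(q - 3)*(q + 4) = q^2 + q - 12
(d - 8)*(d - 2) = d^2 - 10*d + 16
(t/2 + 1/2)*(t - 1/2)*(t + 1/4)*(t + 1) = t^4/2 + 7*t^3/8 + 3*t^2/16 - t/4 - 1/16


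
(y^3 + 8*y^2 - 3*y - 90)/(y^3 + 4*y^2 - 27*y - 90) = (y^2 + 2*y - 15)/(y^2 - 2*y - 15)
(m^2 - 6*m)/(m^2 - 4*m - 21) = m*(6 - m)/(-m^2 + 4*m + 21)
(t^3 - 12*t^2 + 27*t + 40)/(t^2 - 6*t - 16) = (t^2 - 4*t - 5)/(t + 2)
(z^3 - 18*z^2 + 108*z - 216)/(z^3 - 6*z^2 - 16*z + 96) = (z^2 - 12*z + 36)/(z^2 - 16)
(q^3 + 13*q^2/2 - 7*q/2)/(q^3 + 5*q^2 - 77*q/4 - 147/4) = 2*q*(2*q - 1)/(4*q^2 - 8*q - 21)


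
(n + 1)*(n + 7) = n^2 + 8*n + 7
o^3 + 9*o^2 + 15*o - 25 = (o - 1)*(o + 5)^2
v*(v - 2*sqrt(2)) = v^2 - 2*sqrt(2)*v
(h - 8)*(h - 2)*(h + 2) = h^3 - 8*h^2 - 4*h + 32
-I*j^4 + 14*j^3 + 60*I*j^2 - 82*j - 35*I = (j + I)*(j + 5*I)*(j + 7*I)*(-I*j + 1)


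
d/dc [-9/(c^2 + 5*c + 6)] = 9*(2*c + 5)/(c^2 + 5*c + 6)^2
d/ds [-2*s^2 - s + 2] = -4*s - 1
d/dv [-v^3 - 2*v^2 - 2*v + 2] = -3*v^2 - 4*v - 2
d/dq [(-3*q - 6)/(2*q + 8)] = -3/(q^2 + 8*q + 16)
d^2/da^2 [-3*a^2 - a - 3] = -6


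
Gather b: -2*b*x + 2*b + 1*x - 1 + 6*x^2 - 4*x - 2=b*(2 - 2*x) + 6*x^2 - 3*x - 3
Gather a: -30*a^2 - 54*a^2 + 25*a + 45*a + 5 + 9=-84*a^2 + 70*a + 14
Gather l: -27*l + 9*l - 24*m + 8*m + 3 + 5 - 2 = -18*l - 16*m + 6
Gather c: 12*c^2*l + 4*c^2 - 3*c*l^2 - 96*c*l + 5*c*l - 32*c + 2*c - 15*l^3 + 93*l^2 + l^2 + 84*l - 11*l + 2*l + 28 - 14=c^2*(12*l + 4) + c*(-3*l^2 - 91*l - 30) - 15*l^3 + 94*l^2 + 75*l + 14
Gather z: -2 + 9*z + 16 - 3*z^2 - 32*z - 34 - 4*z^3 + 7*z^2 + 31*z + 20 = -4*z^3 + 4*z^2 + 8*z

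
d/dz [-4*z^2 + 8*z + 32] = 8 - 8*z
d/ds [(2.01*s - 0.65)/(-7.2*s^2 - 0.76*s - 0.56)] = (14.472*s^2 - 9.36*s - 1.6196)/(51.84*s^4 + 10.944*s^3 + 8.6416*s^2 + 0.8512*s + 0.3136)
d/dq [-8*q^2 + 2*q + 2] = 2 - 16*q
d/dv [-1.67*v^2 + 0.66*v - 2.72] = 0.66 - 3.34*v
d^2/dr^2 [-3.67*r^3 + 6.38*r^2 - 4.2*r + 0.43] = 12.76 - 22.02*r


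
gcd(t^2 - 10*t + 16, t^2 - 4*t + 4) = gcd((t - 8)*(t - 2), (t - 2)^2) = t - 2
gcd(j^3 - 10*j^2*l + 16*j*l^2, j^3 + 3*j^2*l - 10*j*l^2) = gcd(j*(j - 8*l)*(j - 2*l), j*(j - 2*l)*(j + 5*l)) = j^2 - 2*j*l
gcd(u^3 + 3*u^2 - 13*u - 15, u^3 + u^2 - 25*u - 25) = u^2 + 6*u + 5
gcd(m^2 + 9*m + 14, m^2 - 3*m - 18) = 1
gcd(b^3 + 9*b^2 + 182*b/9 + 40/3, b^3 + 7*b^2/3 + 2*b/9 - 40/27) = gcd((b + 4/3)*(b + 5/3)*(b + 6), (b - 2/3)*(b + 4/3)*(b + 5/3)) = b^2 + 3*b + 20/9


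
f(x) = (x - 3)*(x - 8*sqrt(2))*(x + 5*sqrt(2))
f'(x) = (x - 3)*(x - 8*sqrt(2)) + (x - 3)*(x + 5*sqrt(2)) + (x - 8*sqrt(2))*(x + 5*sqrt(2))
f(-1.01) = 299.53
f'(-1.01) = -49.58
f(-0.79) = 288.13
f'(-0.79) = -53.96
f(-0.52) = 272.88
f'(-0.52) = -58.93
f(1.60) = 117.92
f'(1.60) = -82.77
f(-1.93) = 335.67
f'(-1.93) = -28.14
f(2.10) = 76.05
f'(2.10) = -84.46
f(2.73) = 22.71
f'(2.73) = -84.46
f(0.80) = 182.06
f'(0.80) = -76.94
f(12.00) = 117.79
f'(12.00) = 190.90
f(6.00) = -208.37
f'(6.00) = -46.18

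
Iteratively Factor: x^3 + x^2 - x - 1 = (x + 1)*(x^2 - 1) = (x + 1)^2*(x - 1)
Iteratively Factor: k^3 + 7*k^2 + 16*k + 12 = (k + 3)*(k^2 + 4*k + 4) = (k + 2)*(k + 3)*(k + 2)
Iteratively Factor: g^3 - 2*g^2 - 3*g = (g - 3)*(g^2 + g) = (g - 3)*(g + 1)*(g)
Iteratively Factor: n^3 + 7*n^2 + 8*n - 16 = (n - 1)*(n^2 + 8*n + 16) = (n - 1)*(n + 4)*(n + 4)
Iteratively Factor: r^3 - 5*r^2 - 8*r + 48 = (r - 4)*(r^2 - r - 12) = (r - 4)^2*(r + 3)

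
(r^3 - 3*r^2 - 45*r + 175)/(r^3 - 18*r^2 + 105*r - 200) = (r + 7)/(r - 8)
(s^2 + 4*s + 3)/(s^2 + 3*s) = (s + 1)/s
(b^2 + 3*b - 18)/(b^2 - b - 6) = (b + 6)/(b + 2)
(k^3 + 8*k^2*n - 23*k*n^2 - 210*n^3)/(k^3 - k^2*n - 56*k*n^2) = (k^2 + k*n - 30*n^2)/(k*(k - 8*n))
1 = 1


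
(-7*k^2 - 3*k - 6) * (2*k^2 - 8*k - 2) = -14*k^4 + 50*k^3 + 26*k^2 + 54*k + 12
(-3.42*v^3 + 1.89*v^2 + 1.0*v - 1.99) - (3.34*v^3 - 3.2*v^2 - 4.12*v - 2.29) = -6.76*v^3 + 5.09*v^2 + 5.12*v + 0.3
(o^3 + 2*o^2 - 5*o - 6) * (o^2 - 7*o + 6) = o^5 - 5*o^4 - 13*o^3 + 41*o^2 + 12*o - 36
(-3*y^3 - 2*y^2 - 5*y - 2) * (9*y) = -27*y^4 - 18*y^3 - 45*y^2 - 18*y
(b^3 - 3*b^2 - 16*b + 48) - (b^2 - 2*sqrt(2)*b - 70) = b^3 - 4*b^2 - 16*b + 2*sqrt(2)*b + 118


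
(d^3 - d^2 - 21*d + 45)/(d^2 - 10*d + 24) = (d^3 - d^2 - 21*d + 45)/(d^2 - 10*d + 24)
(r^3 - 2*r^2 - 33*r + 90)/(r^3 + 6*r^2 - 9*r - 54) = (r - 5)/(r + 3)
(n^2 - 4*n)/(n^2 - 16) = n/(n + 4)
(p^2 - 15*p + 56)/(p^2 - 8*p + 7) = (p - 8)/(p - 1)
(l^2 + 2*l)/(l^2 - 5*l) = (l + 2)/(l - 5)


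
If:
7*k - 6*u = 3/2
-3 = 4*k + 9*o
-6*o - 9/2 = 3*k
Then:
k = -15/2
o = 3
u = -9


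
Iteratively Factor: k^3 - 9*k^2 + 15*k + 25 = (k + 1)*(k^2 - 10*k + 25) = (k - 5)*(k + 1)*(k - 5)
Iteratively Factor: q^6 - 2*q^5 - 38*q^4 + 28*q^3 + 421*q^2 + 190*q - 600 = (q - 1)*(q^5 - q^4 - 39*q^3 - 11*q^2 + 410*q + 600) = (q - 1)*(q + 2)*(q^4 - 3*q^3 - 33*q^2 + 55*q + 300) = (q - 1)*(q + 2)*(q + 3)*(q^3 - 6*q^2 - 15*q + 100) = (q - 5)*(q - 1)*(q + 2)*(q + 3)*(q^2 - q - 20) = (q - 5)^2*(q - 1)*(q + 2)*(q + 3)*(q + 4)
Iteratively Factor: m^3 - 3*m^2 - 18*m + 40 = (m - 2)*(m^2 - m - 20) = (m - 2)*(m + 4)*(m - 5)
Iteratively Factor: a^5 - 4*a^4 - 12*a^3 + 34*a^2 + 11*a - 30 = (a - 2)*(a^4 - 2*a^3 - 16*a^2 + 2*a + 15) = (a - 2)*(a - 1)*(a^3 - a^2 - 17*a - 15) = (a - 5)*(a - 2)*(a - 1)*(a^2 + 4*a + 3) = (a - 5)*(a - 2)*(a - 1)*(a + 3)*(a + 1)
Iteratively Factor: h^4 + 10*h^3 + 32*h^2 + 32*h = (h + 2)*(h^3 + 8*h^2 + 16*h) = (h + 2)*(h + 4)*(h^2 + 4*h) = h*(h + 2)*(h + 4)*(h + 4)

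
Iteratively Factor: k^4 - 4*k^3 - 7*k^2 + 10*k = (k + 2)*(k^3 - 6*k^2 + 5*k) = k*(k + 2)*(k^2 - 6*k + 5) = k*(k - 5)*(k + 2)*(k - 1)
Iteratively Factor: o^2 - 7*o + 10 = (o - 2)*(o - 5)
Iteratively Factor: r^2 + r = (r)*(r + 1)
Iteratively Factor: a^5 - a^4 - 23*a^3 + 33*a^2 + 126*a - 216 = (a + 3)*(a^4 - 4*a^3 - 11*a^2 + 66*a - 72) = (a - 3)*(a + 3)*(a^3 - a^2 - 14*a + 24) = (a - 3)*(a + 3)*(a + 4)*(a^2 - 5*a + 6) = (a - 3)^2*(a + 3)*(a + 4)*(a - 2)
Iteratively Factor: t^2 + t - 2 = (t - 1)*(t + 2)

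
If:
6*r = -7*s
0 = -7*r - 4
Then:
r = -4/7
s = 24/49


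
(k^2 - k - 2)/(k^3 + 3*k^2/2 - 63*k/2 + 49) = 2*(k + 1)/(2*k^2 + 7*k - 49)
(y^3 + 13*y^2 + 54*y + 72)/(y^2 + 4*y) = y + 9 + 18/y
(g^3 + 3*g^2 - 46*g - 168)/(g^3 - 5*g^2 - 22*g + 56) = (g + 6)/(g - 2)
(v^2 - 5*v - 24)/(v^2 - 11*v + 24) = (v + 3)/(v - 3)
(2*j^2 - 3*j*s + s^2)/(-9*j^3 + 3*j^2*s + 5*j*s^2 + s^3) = (-2*j + s)/(9*j^2 + 6*j*s + s^2)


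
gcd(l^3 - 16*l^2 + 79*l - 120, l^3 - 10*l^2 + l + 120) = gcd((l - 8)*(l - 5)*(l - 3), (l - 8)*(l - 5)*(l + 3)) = l^2 - 13*l + 40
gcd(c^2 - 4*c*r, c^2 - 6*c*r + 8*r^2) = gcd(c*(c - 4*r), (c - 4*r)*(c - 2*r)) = -c + 4*r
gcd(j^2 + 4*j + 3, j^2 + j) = j + 1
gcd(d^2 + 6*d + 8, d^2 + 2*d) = d + 2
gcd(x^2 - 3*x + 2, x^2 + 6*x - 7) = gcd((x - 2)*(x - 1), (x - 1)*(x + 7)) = x - 1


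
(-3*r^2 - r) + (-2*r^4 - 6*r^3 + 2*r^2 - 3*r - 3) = -2*r^4 - 6*r^3 - r^2 - 4*r - 3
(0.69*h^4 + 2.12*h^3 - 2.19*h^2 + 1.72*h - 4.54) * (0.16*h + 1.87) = 0.1104*h^5 + 1.6295*h^4 + 3.614*h^3 - 3.8201*h^2 + 2.49*h - 8.4898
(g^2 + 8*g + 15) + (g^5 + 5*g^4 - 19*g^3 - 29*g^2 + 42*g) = g^5 + 5*g^4 - 19*g^3 - 28*g^2 + 50*g + 15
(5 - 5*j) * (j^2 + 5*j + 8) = -5*j^3 - 20*j^2 - 15*j + 40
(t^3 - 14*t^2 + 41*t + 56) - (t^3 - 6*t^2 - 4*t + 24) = -8*t^2 + 45*t + 32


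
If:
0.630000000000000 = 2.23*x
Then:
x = 0.28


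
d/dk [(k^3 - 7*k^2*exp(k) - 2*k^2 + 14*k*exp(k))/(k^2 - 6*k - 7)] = (-2*k*(k - 3)*(k^2 - 7*k*exp(k) - 2*k + 14*exp(k)) + (-k^2 + 6*k + 7)*(7*k^2*exp(k) - 3*k^2 + 4*k - 14*exp(k)))/(-k^2 + 6*k + 7)^2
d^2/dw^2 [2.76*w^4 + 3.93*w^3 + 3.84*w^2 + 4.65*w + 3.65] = 33.12*w^2 + 23.58*w + 7.68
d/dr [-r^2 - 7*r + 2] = -2*r - 7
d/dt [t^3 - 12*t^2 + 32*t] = 3*t^2 - 24*t + 32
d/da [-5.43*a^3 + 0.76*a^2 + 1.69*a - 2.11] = -16.29*a^2 + 1.52*a + 1.69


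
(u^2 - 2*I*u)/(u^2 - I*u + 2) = u/(u + I)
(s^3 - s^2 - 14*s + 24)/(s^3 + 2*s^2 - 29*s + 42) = (s + 4)/(s + 7)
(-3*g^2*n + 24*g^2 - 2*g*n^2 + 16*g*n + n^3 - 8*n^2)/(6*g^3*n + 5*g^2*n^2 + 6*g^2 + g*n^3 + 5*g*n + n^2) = (-3*g^2*n + 24*g^2 - 2*g*n^2 + 16*g*n + n^3 - 8*n^2)/(6*g^3*n + 5*g^2*n^2 + 6*g^2 + g*n^3 + 5*g*n + n^2)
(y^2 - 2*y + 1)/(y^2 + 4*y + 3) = (y^2 - 2*y + 1)/(y^2 + 4*y + 3)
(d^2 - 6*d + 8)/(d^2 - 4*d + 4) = (d - 4)/(d - 2)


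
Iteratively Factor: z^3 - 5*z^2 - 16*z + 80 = (z - 4)*(z^2 - z - 20) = (z - 5)*(z - 4)*(z + 4)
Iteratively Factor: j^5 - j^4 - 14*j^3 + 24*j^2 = (j - 2)*(j^4 + j^3 - 12*j^2) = (j - 3)*(j - 2)*(j^3 + 4*j^2) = j*(j - 3)*(j - 2)*(j^2 + 4*j) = j*(j - 3)*(j - 2)*(j + 4)*(j)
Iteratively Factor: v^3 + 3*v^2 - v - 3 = (v + 3)*(v^2 - 1) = (v + 1)*(v + 3)*(v - 1)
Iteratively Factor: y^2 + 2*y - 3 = (y - 1)*(y + 3)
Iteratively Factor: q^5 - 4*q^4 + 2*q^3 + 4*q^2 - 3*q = (q + 1)*(q^4 - 5*q^3 + 7*q^2 - 3*q) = (q - 1)*(q + 1)*(q^3 - 4*q^2 + 3*q) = (q - 1)^2*(q + 1)*(q^2 - 3*q) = q*(q - 1)^2*(q + 1)*(q - 3)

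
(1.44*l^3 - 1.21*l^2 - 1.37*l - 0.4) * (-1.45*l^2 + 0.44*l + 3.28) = -2.088*l^5 + 2.3881*l^4 + 6.1773*l^3 - 3.9916*l^2 - 4.6696*l - 1.312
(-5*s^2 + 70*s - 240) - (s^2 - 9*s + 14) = -6*s^2 + 79*s - 254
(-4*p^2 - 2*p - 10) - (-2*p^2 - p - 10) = -2*p^2 - p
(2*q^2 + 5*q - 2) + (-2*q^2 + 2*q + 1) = 7*q - 1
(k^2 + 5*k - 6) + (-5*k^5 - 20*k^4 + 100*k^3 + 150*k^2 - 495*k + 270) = -5*k^5 - 20*k^4 + 100*k^3 + 151*k^2 - 490*k + 264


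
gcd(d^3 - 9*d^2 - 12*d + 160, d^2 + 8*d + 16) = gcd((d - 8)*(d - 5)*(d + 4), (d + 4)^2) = d + 4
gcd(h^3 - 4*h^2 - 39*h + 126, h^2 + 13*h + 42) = h + 6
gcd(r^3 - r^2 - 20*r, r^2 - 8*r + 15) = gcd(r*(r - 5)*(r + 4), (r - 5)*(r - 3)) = r - 5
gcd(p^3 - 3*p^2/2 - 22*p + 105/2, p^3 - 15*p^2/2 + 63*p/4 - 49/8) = p - 7/2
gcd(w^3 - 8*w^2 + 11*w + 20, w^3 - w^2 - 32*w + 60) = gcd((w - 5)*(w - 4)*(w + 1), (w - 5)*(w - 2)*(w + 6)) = w - 5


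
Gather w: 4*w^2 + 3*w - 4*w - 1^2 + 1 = 4*w^2 - w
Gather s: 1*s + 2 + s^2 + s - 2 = s^2 + 2*s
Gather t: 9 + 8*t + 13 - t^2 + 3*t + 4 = -t^2 + 11*t + 26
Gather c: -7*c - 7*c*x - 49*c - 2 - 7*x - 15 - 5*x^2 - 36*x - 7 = c*(-7*x - 56) - 5*x^2 - 43*x - 24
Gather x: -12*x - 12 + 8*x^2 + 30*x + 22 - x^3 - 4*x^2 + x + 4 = -x^3 + 4*x^2 + 19*x + 14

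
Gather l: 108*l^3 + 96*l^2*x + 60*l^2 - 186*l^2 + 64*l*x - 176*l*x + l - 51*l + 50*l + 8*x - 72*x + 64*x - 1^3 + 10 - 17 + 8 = 108*l^3 + l^2*(96*x - 126) - 112*l*x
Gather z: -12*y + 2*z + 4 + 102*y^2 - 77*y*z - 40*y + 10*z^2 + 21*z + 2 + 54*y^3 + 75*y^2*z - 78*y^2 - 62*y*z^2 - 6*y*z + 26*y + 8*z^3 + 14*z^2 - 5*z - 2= 54*y^3 + 24*y^2 - 26*y + 8*z^3 + z^2*(24 - 62*y) + z*(75*y^2 - 83*y + 18) + 4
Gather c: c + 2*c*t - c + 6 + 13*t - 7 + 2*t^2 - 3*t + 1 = 2*c*t + 2*t^2 + 10*t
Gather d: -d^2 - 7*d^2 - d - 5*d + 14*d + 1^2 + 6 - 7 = -8*d^2 + 8*d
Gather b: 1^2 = 1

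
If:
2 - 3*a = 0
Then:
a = 2/3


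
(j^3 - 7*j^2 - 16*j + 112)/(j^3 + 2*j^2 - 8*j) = (j^2 - 11*j + 28)/(j*(j - 2))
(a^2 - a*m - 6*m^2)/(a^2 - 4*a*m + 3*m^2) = (a + 2*m)/(a - m)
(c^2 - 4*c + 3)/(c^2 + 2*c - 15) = (c - 1)/(c + 5)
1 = 1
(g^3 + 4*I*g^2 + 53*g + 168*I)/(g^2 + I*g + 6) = (g^2 + I*g + 56)/(g - 2*I)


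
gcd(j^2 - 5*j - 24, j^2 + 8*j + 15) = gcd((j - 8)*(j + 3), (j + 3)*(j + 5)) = j + 3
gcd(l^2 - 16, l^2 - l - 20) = l + 4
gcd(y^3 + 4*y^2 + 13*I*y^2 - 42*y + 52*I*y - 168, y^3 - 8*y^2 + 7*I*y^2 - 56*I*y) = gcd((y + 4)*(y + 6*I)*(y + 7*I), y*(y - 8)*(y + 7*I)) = y + 7*I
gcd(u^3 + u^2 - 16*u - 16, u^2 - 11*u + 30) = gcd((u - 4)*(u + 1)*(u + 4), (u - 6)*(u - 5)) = 1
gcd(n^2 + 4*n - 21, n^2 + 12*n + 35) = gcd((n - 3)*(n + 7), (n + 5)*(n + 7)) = n + 7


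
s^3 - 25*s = s*(s - 5)*(s + 5)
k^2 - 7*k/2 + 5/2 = (k - 5/2)*(k - 1)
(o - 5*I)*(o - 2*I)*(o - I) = o^3 - 8*I*o^2 - 17*o + 10*I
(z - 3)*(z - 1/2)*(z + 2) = z^3 - 3*z^2/2 - 11*z/2 + 3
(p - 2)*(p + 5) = p^2 + 3*p - 10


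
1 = 1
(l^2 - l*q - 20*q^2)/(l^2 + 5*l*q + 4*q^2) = (l - 5*q)/(l + q)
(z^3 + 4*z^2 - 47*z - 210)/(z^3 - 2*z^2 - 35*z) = (z + 6)/z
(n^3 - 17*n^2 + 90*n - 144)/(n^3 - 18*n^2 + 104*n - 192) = (n - 3)/(n - 4)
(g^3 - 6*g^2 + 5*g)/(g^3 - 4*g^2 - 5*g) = (g - 1)/(g + 1)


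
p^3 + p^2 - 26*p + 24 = (p - 4)*(p - 1)*(p + 6)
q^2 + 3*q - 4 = (q - 1)*(q + 4)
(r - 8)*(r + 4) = r^2 - 4*r - 32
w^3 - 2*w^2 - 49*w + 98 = (w - 7)*(w - 2)*(w + 7)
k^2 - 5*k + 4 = (k - 4)*(k - 1)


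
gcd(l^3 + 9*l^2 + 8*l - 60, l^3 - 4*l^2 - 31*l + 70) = l^2 + 3*l - 10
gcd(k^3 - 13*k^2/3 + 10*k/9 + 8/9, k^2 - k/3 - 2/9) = k^2 - k/3 - 2/9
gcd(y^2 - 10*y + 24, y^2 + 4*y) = 1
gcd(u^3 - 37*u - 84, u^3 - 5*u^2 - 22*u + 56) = u^2 - 3*u - 28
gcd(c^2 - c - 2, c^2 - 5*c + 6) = c - 2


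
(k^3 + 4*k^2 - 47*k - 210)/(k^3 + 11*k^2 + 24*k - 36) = (k^2 - 2*k - 35)/(k^2 + 5*k - 6)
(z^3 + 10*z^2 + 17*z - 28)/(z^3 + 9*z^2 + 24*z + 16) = (z^2 + 6*z - 7)/(z^2 + 5*z + 4)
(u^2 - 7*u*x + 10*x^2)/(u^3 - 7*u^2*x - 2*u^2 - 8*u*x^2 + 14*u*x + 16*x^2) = (u^2 - 7*u*x + 10*x^2)/(u^3 - 7*u^2*x - 2*u^2 - 8*u*x^2 + 14*u*x + 16*x^2)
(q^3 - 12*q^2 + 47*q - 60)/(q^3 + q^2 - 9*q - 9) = (q^2 - 9*q + 20)/(q^2 + 4*q + 3)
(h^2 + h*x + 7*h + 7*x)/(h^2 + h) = (h^2 + h*x + 7*h + 7*x)/(h*(h + 1))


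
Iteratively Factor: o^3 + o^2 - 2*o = (o + 2)*(o^2 - o) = (o - 1)*(o + 2)*(o)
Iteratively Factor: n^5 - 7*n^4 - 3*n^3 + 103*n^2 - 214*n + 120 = (n - 2)*(n^4 - 5*n^3 - 13*n^2 + 77*n - 60) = (n - 2)*(n - 1)*(n^3 - 4*n^2 - 17*n + 60) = (n - 5)*(n - 2)*(n - 1)*(n^2 + n - 12) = (n - 5)*(n - 2)*(n - 1)*(n + 4)*(n - 3)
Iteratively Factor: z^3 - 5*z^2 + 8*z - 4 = (z - 2)*(z^2 - 3*z + 2) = (z - 2)^2*(z - 1)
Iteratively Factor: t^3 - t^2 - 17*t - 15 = (t + 3)*(t^2 - 4*t - 5) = (t + 1)*(t + 3)*(t - 5)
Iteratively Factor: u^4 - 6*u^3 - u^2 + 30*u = (u)*(u^3 - 6*u^2 - u + 30) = u*(u - 3)*(u^2 - 3*u - 10) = u*(u - 5)*(u - 3)*(u + 2)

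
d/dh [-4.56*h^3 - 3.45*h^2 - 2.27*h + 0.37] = -13.68*h^2 - 6.9*h - 2.27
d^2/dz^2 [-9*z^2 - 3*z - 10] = -18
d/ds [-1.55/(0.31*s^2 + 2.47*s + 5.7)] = (0.961*s + 3.8285)/(0.31*s^2 + 2.47*s + 5.7)^2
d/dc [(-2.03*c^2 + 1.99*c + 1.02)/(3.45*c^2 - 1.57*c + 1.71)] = (-3.6784*c^2 - 13.9806*c + 5.0043)/(11.9025*c^4 - 10.833*c^3 + 14.2639*c^2 - 5.3694*c + 2.9241)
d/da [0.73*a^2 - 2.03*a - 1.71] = 1.46*a - 2.03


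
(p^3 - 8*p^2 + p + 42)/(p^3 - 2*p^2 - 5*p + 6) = (p - 7)/(p - 1)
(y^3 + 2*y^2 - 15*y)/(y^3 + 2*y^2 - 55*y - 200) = y*(y - 3)/(y^2 - 3*y - 40)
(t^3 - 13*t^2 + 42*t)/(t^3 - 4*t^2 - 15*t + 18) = t*(t - 7)/(t^2 + 2*t - 3)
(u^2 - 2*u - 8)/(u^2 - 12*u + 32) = (u + 2)/(u - 8)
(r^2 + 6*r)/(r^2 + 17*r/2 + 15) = 2*r/(2*r + 5)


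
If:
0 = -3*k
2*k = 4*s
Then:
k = 0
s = 0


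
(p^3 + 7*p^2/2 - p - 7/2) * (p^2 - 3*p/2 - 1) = p^5 + 2*p^4 - 29*p^3/4 - 11*p^2/2 + 25*p/4 + 7/2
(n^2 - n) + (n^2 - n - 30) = 2*n^2 - 2*n - 30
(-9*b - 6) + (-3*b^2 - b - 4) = -3*b^2 - 10*b - 10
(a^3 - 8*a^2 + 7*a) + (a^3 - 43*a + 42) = 2*a^3 - 8*a^2 - 36*a + 42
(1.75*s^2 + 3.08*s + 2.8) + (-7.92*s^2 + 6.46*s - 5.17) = -6.17*s^2 + 9.54*s - 2.37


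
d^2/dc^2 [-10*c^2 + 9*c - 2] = -20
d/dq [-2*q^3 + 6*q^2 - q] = -6*q^2 + 12*q - 1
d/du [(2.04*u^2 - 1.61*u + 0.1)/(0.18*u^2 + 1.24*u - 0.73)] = (2.8194*u^2 - 3.0144*u + 1.0513)/(0.0324*u^4 + 0.4464*u^3 + 1.2748*u^2 - 1.8104*u + 0.5329)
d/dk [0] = 0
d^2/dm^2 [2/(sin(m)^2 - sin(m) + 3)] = 2*(-4*sin(m)^4 + 3*sin(m)^3 + 17*sin(m)^2 - 9*sin(m) - 4)/(sin(m)^2 - sin(m) + 3)^3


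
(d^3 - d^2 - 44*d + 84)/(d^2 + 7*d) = d - 8 + 12/d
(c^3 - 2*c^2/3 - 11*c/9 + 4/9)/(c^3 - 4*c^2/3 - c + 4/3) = (c - 1/3)/(c - 1)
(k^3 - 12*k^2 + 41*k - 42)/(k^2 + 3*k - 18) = (k^2 - 9*k + 14)/(k + 6)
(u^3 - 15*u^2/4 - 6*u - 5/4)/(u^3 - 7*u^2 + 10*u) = (4*u^2 + 5*u + 1)/(4*u*(u - 2))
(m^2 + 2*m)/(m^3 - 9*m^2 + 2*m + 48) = m/(m^2 - 11*m + 24)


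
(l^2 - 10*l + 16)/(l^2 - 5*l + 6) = (l - 8)/(l - 3)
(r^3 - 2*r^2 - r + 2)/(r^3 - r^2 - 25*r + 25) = (r^2 - r - 2)/(r^2 - 25)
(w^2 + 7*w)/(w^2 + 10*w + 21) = w/(w + 3)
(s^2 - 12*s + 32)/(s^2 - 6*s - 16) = (s - 4)/(s + 2)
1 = 1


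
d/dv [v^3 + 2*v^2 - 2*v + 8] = 3*v^2 + 4*v - 2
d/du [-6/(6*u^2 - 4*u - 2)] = 6*(3*u - 1)/(-3*u^2 + 2*u + 1)^2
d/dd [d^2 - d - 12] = 2*d - 1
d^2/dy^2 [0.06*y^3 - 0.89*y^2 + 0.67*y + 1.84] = 0.36*y - 1.78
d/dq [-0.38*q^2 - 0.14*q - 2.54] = -0.76*q - 0.14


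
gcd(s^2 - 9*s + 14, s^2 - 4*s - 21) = s - 7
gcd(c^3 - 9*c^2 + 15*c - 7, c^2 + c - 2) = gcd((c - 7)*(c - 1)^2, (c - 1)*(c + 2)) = c - 1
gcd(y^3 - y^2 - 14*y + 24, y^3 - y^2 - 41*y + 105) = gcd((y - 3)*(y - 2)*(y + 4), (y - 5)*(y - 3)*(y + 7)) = y - 3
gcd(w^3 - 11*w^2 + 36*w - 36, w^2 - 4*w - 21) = 1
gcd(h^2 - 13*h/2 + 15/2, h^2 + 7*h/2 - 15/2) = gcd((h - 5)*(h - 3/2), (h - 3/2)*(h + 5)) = h - 3/2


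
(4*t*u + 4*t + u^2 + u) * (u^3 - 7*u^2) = 4*t*u^4 - 24*t*u^3 - 28*t*u^2 + u^5 - 6*u^4 - 7*u^3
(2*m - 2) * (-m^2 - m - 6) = -2*m^3 - 10*m + 12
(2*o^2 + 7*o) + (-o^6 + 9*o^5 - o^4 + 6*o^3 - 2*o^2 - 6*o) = -o^6 + 9*o^5 - o^4 + 6*o^3 + o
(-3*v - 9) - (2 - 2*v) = -v - 11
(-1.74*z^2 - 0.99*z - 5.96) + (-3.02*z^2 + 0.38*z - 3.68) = -4.76*z^2 - 0.61*z - 9.64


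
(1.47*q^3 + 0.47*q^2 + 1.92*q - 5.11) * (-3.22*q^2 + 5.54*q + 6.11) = -4.7334*q^5 + 6.6304*q^4 + 5.4031*q^3 + 29.9627*q^2 - 16.5782*q - 31.2221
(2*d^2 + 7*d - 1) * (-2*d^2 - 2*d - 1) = -4*d^4 - 18*d^3 - 14*d^2 - 5*d + 1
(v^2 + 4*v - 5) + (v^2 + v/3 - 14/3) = 2*v^2 + 13*v/3 - 29/3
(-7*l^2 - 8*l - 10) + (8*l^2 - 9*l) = l^2 - 17*l - 10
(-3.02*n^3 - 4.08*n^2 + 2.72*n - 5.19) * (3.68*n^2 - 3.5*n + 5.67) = -11.1136*n^5 - 4.4444*n^4 + 7.1662*n^3 - 51.7528*n^2 + 33.5874*n - 29.4273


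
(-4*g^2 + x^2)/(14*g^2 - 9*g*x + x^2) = (2*g + x)/(-7*g + x)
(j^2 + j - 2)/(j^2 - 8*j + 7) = (j + 2)/(j - 7)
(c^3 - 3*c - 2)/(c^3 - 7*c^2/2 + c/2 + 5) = 2*(c + 1)/(2*c - 5)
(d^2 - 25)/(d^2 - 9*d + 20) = (d + 5)/(d - 4)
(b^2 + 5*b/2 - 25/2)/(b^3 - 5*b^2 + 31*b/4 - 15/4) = 2*(b + 5)/(2*b^2 - 5*b + 3)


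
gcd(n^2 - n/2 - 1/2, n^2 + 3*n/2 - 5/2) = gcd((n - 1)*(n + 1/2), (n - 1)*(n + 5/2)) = n - 1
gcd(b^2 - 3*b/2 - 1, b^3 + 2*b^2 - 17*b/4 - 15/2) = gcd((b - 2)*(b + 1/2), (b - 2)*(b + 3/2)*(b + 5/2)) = b - 2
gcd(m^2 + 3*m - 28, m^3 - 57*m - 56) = m + 7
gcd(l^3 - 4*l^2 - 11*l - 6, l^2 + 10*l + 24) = 1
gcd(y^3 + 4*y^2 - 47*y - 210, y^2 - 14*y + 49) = y - 7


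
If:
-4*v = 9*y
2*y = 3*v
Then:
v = 0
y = 0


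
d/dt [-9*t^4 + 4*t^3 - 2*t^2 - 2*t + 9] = -36*t^3 + 12*t^2 - 4*t - 2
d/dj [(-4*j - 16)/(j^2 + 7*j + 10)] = 4*(j^2 + 8*j + 18)/(j^4 + 14*j^3 + 69*j^2 + 140*j + 100)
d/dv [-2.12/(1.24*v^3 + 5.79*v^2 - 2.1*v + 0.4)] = (7.8864*v^2 + 24.5496*v - 4.452)/(1.24*v^3 + 5.79*v^2 - 2.1*v + 0.4)^2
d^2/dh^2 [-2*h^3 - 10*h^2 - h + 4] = -12*h - 20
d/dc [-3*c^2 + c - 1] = 1 - 6*c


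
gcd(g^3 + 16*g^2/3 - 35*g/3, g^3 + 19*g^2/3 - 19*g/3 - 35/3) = g^2 + 16*g/3 - 35/3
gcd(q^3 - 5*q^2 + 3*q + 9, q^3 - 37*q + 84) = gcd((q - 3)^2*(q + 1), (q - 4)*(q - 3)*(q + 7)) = q - 3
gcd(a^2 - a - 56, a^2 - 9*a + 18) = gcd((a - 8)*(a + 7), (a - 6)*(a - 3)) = 1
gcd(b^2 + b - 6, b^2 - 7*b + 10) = b - 2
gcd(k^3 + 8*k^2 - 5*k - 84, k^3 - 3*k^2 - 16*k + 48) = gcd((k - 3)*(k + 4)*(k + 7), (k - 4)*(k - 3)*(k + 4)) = k^2 + k - 12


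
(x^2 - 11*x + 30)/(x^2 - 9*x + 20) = (x - 6)/(x - 4)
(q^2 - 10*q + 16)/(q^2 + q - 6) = (q - 8)/(q + 3)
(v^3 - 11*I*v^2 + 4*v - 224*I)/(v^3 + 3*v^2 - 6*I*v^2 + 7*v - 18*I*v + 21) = (v^2 - 4*I*v + 32)/(v^2 + v*(3 + I) + 3*I)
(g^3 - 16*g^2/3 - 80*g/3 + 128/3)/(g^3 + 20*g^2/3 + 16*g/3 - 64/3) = (g - 8)/(g + 4)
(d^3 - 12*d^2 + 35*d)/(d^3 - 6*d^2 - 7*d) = (d - 5)/(d + 1)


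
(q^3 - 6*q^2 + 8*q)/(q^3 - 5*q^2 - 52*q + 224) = q*(q - 2)/(q^2 - q - 56)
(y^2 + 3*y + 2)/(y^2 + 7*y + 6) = (y + 2)/(y + 6)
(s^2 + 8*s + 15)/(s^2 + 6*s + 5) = (s + 3)/(s + 1)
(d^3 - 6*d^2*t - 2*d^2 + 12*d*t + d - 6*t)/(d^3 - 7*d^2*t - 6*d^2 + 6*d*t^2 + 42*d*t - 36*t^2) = (-d^2 + 2*d - 1)/(-d^2 + d*t + 6*d - 6*t)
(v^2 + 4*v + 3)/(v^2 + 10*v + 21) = (v + 1)/(v + 7)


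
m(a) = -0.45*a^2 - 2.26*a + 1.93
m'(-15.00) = 11.24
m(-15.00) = -65.42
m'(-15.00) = 11.24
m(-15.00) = -65.42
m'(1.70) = -3.79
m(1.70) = -3.21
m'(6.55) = -8.16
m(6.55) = -32.18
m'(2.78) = -4.76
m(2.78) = -7.83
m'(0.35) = -2.58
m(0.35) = 1.08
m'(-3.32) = 0.73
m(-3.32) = 4.47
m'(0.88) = -3.05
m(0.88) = -0.41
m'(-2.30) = -0.19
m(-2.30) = 4.75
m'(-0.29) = -2.00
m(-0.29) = 2.55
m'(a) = -0.9*a - 2.26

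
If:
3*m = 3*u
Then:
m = u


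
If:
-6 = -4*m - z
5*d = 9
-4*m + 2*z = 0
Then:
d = 9/5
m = 1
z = 2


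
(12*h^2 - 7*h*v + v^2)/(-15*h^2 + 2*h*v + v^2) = (-4*h + v)/(5*h + v)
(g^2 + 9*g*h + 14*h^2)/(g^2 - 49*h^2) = (g + 2*h)/(g - 7*h)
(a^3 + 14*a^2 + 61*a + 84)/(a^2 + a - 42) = (a^2 + 7*a + 12)/(a - 6)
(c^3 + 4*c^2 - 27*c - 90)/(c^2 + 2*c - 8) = (c^3 + 4*c^2 - 27*c - 90)/(c^2 + 2*c - 8)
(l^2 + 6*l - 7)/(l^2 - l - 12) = (-l^2 - 6*l + 7)/(-l^2 + l + 12)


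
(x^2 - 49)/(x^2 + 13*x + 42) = (x - 7)/(x + 6)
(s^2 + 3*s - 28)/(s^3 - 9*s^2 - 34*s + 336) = (s^2 + 3*s - 28)/(s^3 - 9*s^2 - 34*s + 336)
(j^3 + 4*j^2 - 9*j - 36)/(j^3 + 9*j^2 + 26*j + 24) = (j - 3)/(j + 2)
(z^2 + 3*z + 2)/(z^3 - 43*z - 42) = (z + 2)/(z^2 - z - 42)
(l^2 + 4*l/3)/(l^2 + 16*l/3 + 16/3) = l/(l + 4)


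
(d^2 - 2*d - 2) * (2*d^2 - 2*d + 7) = 2*d^4 - 6*d^3 + 7*d^2 - 10*d - 14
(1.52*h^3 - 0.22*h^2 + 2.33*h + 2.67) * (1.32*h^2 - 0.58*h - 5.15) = 2.0064*h^5 - 1.172*h^4 - 4.6248*h^3 + 3.306*h^2 - 13.5481*h - 13.7505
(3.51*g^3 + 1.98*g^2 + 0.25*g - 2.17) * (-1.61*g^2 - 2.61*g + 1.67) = -5.6511*g^5 - 12.3489*g^4 + 0.291399999999999*g^3 + 6.1478*g^2 + 6.0812*g - 3.6239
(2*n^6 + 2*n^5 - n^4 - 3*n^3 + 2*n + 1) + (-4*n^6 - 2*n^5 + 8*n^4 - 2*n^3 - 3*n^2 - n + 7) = -2*n^6 + 7*n^4 - 5*n^3 - 3*n^2 + n + 8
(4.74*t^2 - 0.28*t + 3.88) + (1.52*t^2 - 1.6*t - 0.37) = 6.26*t^2 - 1.88*t + 3.51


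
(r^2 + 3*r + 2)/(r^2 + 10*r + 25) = (r^2 + 3*r + 2)/(r^2 + 10*r + 25)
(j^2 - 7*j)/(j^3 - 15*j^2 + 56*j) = 1/(j - 8)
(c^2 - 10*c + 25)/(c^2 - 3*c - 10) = (c - 5)/(c + 2)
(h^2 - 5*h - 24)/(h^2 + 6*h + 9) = (h - 8)/(h + 3)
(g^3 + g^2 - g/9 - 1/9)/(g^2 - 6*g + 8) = (g^3 + g^2 - g/9 - 1/9)/(g^2 - 6*g + 8)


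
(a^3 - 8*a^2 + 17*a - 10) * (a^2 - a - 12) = a^5 - 9*a^4 + 13*a^3 + 69*a^2 - 194*a + 120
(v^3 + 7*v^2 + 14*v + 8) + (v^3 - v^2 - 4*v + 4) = 2*v^3 + 6*v^2 + 10*v + 12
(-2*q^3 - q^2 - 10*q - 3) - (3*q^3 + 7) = -5*q^3 - q^2 - 10*q - 10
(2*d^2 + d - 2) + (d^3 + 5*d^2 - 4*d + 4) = d^3 + 7*d^2 - 3*d + 2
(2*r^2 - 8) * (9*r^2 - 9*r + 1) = 18*r^4 - 18*r^3 - 70*r^2 + 72*r - 8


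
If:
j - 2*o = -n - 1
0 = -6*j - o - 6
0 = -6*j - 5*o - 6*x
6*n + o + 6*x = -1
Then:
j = -53/60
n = -91/60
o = -7/10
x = 22/15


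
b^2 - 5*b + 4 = (b - 4)*(b - 1)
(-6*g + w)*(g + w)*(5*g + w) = -30*g^3 - 31*g^2*w + w^3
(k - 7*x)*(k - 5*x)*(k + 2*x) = k^3 - 10*k^2*x + 11*k*x^2 + 70*x^3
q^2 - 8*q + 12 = (q - 6)*(q - 2)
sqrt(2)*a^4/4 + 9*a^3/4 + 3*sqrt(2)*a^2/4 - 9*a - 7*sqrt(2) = (a/2 + 1)*(a - 2)*(a + 7*sqrt(2)/2)*(sqrt(2)*a/2 + 1)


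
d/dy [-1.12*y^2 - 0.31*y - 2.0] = -2.24*y - 0.31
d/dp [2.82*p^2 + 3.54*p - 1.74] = 5.64*p + 3.54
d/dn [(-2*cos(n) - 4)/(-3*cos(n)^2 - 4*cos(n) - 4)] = 2*(3*cos(n)^2 + 12*cos(n) + 4)*sin(n)/(-3*sin(n)^2 + 4*cos(n) + 7)^2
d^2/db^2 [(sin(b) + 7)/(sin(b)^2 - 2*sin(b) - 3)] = (-sin(b)^4 - 29*sin(b)^3 + 55*sin(b)^2 - 119*sin(b) + 86)/((sin(b) - 3)^3*(sin(b) + 1)^2)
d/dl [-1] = 0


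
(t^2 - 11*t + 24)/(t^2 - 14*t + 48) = (t - 3)/(t - 6)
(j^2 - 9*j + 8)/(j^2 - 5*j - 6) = (-j^2 + 9*j - 8)/(-j^2 + 5*j + 6)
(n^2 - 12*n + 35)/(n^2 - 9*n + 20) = (n - 7)/(n - 4)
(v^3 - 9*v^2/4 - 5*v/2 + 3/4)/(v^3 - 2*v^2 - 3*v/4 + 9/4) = (4*v^2 - 13*v + 3)/(4*v^2 - 12*v + 9)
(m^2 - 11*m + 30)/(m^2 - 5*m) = (m - 6)/m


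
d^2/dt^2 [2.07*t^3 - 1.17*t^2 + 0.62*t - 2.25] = 12.42*t - 2.34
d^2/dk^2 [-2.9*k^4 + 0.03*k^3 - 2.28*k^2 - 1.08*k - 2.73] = -34.8*k^2 + 0.18*k - 4.56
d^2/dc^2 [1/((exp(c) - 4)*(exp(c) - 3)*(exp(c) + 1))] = (9*exp(5*c) - 66*exp(4*c) + 154*exp(3*c) - 198*exp(2*c) + 313*exp(c) - 60)*exp(c)/(exp(9*c) - 18*exp(8*c) + 123*exp(7*c) - 360*exp(6*c) + 183*exp(5*c) + 1206*exp(4*c) - 1603*exp(3*c) - 1692*exp(2*c) + 2160*exp(c) + 1728)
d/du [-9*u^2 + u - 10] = 1 - 18*u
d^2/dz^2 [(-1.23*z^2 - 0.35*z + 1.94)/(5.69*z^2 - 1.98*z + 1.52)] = (5.6843418860808e-14*z^4 - 50.378122*z^3 + 440.685948*z^2 - 112.976088*z - 26.136496)/(184.220009*z^6 - 192.314034*z^5 + 214.556244*z^4 - 110.510136*z^3 + 57.315552*z^2 - 13.723776*z + 3.511808)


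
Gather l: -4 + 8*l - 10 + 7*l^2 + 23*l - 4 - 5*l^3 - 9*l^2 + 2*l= -5*l^3 - 2*l^2 + 33*l - 18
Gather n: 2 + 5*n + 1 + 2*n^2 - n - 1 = 2*n^2 + 4*n + 2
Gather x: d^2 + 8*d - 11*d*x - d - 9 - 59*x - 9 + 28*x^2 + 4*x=d^2 + 7*d + 28*x^2 + x*(-11*d - 55) - 18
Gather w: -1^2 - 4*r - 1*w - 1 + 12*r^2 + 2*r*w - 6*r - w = 12*r^2 - 10*r + w*(2*r - 2) - 2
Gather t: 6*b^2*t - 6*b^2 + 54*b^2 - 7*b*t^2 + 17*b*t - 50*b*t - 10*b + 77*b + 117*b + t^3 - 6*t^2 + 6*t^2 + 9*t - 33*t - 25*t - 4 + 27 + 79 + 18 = 48*b^2 - 7*b*t^2 + 184*b + t^3 + t*(6*b^2 - 33*b - 49) + 120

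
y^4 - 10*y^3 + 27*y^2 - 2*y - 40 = (y - 5)*(y - 4)*(y - 2)*(y + 1)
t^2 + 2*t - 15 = (t - 3)*(t + 5)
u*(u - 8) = u^2 - 8*u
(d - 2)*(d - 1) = d^2 - 3*d + 2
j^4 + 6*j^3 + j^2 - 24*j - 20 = (j - 2)*(j + 1)*(j + 2)*(j + 5)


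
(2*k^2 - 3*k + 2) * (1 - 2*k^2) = -4*k^4 + 6*k^3 - 2*k^2 - 3*k + 2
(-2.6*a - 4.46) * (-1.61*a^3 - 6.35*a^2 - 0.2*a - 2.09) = 4.186*a^4 + 23.6906*a^3 + 28.841*a^2 + 6.326*a + 9.3214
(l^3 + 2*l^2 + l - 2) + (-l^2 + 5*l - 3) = l^3 + l^2 + 6*l - 5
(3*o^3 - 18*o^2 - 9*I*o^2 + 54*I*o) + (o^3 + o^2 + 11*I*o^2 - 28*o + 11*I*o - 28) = 4*o^3 - 17*o^2 + 2*I*o^2 - 28*o + 65*I*o - 28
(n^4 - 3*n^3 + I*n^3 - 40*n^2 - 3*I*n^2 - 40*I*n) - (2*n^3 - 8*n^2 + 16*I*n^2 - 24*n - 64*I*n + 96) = n^4 - 5*n^3 + I*n^3 - 32*n^2 - 19*I*n^2 + 24*n + 24*I*n - 96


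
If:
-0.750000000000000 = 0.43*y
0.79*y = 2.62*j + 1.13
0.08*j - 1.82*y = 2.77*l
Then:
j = -0.96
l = 1.12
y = -1.74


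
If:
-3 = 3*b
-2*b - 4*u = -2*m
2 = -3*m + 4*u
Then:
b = -1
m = 0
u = 1/2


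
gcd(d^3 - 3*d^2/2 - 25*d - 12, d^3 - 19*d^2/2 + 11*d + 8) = d + 1/2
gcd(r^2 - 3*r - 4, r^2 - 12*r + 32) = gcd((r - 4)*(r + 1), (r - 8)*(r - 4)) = r - 4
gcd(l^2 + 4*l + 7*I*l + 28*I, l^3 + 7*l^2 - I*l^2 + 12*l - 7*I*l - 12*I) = l + 4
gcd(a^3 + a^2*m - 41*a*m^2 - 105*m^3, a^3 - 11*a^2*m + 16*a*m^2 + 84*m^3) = a - 7*m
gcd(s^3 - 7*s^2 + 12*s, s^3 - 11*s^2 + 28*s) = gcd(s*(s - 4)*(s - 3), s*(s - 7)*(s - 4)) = s^2 - 4*s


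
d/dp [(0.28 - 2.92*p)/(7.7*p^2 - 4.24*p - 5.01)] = (22.484*p^2 - 4.312*p + 15.8164)/(59.29*p^4 - 65.296*p^3 - 59.1764*p^2 + 42.4848*p + 25.1001)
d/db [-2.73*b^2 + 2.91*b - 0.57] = 2.91 - 5.46*b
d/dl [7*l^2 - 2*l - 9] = 14*l - 2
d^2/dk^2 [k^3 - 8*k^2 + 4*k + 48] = 6*k - 16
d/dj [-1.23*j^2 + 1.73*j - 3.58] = 1.73 - 2.46*j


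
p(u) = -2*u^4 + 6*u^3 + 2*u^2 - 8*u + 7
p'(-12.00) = 16360.00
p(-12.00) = -51449.00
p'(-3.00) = 358.00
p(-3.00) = -275.00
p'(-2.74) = 280.74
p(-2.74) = -192.22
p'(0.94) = 5.02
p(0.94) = 4.67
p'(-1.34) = 38.21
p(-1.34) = 0.43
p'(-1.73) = 80.37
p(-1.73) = -22.16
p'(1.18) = 8.64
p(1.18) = 6.33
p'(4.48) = -348.14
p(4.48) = -254.85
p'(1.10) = 7.53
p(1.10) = 5.68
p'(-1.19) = 26.21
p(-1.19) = 5.23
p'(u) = -8*u^3 + 18*u^2 + 4*u - 8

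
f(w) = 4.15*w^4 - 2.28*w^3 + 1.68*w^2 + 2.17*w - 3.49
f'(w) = 16.6*w^3 - 6.84*w^2 + 3.36*w + 2.17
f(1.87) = 42.28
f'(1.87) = 93.09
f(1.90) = 45.14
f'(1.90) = 97.72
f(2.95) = 273.29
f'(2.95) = 378.72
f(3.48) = 536.96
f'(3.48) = 630.62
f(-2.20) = 121.36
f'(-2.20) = -215.08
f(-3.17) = 498.21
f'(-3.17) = -606.01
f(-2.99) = 397.68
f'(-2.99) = -512.76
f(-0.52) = -3.54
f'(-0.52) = -3.76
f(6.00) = 4955.93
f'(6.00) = 3361.69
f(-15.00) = 218130.71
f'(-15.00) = -57612.23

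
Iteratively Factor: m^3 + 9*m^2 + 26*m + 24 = (m + 3)*(m^2 + 6*m + 8) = (m + 2)*(m + 3)*(m + 4)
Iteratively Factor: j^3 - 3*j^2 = (j)*(j^2 - 3*j) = j*(j - 3)*(j)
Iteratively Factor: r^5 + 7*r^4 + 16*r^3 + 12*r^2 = (r)*(r^4 + 7*r^3 + 16*r^2 + 12*r) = r*(r + 2)*(r^3 + 5*r^2 + 6*r) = r*(r + 2)*(r + 3)*(r^2 + 2*r) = r^2*(r + 2)*(r + 3)*(r + 2)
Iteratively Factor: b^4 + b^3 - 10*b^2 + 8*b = (b + 4)*(b^3 - 3*b^2 + 2*b) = (b - 1)*(b + 4)*(b^2 - 2*b) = b*(b - 1)*(b + 4)*(b - 2)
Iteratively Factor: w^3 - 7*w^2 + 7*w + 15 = (w - 5)*(w^2 - 2*w - 3) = (w - 5)*(w + 1)*(w - 3)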